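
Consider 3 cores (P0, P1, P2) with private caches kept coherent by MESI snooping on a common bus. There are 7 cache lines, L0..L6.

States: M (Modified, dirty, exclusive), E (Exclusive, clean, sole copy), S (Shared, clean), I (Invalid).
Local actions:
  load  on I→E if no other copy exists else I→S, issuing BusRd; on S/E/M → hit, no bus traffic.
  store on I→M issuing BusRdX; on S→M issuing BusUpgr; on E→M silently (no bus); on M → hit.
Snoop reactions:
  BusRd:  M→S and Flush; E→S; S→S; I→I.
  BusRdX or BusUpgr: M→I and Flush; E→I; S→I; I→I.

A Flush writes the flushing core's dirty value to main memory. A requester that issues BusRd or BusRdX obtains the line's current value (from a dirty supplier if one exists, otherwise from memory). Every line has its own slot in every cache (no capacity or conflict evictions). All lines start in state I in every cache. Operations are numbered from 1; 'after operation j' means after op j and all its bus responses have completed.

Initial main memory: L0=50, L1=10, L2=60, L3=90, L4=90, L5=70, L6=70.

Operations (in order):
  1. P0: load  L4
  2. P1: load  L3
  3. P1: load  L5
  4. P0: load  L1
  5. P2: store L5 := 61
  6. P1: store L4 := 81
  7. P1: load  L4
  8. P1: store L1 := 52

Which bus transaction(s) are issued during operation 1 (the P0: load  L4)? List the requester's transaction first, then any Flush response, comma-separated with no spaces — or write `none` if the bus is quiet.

step 1: P0: load  L4  ⟶  EII  (L4)  txn=BusRd  M[L4]=90
step 2: P1: load  L3  ⟶  IEI  (L3)  txn=BusRd  M[L3]=90
step 3: P1: load  L5  ⟶  IEI  (L5)  txn=BusRd  M[L5]=70
step 4: P0: load  L1  ⟶  EII  (L1)  txn=BusRd  M[L1]=10
step 5: P2: store L5 := 61  ⟶  IIM  (L5)  txn=BusRdX  M[L5]=70
step 6: P1: store L4 := 81  ⟶  IMI  (L4)  txn=BusRdX  M[L4]=90
step 7: P1: load  L4  ⟶  IMI  (L4)  txn=∅  M[L4]=90
step 8: P1: store L1 := 52  ⟶  IMI  (L1)  txn=BusRdX  M[L1]=10

bus = BusRd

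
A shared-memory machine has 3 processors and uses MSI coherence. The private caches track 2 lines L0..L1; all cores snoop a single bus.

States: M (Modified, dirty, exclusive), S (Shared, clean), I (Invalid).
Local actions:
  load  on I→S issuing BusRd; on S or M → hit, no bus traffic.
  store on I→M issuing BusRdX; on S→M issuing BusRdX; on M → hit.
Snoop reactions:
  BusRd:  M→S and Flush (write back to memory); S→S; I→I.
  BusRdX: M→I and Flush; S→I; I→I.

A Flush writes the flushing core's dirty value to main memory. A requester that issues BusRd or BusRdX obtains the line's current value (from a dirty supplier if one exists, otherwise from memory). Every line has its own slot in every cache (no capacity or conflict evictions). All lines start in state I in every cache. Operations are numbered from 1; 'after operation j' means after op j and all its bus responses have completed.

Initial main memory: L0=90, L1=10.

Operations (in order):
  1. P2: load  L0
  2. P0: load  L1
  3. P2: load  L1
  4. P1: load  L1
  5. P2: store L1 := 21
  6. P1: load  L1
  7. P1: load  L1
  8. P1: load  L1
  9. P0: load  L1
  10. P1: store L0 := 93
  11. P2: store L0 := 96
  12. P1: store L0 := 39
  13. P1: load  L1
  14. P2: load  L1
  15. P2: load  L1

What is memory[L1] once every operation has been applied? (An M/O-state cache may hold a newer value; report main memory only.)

memory[L1] = 21

[1] P2: load  L0 | P0:I, P1:I, P2:S(90) | bus: BusRd
[2] P0: load  L1 | P0:S(10), P1:I, P2:I | bus: BusRd
[3] P2: load  L1 | P0:S(10), P1:I, P2:S(10) | bus: BusRd
[4] P1: load  L1 | P0:S(10), P1:S(10), P2:S(10) | bus: BusRd
[5] P2: store L1 := 21 | P0:I, P1:I, P2:M(21) | bus: BusRdX
[6] P1: load  L1 | P0:I, P1:S(21), P2:S(21) | bus: BusRd,Flush
[7] P1: load  L1 | P0:I, P1:S(21), P2:S(21) | bus: none
[8] P1: load  L1 | P0:I, P1:S(21), P2:S(21) | bus: none
[9] P0: load  L1 | P0:S(21), P1:S(21), P2:S(21) | bus: BusRd
[10] P1: store L0 := 93 | P0:I, P1:M(93), P2:I | bus: BusRdX
[11] P2: store L0 := 96 | P0:I, P1:I, P2:M(96) | bus: BusRdX,Flush
[12] P1: store L0 := 39 | P0:I, P1:M(39), P2:I | bus: BusRdX,Flush
[13] P1: load  L1 | P0:S(21), P1:S(21), P2:S(21) | bus: none
[14] P2: load  L1 | P0:S(21), P1:S(21), P2:S(21) | bus: none
[15] P2: load  L1 | P0:S(21), P1:S(21), P2:S(21) | bus: none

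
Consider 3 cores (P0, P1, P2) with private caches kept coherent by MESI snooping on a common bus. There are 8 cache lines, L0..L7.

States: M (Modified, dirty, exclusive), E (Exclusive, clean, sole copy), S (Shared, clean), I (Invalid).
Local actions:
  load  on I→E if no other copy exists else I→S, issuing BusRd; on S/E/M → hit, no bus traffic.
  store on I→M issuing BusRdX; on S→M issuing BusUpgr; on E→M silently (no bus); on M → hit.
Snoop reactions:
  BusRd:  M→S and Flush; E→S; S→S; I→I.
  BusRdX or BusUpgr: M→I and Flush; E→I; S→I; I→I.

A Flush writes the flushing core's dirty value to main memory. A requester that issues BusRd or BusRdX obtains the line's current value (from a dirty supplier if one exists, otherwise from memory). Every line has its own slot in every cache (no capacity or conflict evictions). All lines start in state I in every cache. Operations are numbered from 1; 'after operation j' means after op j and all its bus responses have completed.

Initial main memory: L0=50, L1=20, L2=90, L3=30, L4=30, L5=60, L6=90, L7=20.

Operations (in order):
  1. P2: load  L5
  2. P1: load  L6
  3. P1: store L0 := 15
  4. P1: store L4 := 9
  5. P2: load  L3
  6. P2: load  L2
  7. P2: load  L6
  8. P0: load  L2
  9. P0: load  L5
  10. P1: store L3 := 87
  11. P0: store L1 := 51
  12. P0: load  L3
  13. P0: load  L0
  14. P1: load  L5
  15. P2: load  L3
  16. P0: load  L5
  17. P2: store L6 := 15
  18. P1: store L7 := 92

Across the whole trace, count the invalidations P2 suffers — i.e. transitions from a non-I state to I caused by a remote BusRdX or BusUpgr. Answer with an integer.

1. P2: load  L5  bus=[BusRd]  L5: P0=I P1=I P2=E  mem[L5]=60
2. P1: load  L6  bus=[BusRd]  L6: P0=I P1=E P2=I  mem[L6]=90
3. P1: store L0 := 15  bus=[BusRdX]  L0: P0=I P1=M P2=I  mem[L0]=50
4. P1: store L4 := 9  bus=[BusRdX]  L4: P0=I P1=M P2=I  mem[L4]=30
5. P2: load  L3  bus=[BusRd]  L3: P0=I P1=I P2=E  mem[L3]=30
6. P2: load  L2  bus=[BusRd]  L2: P0=I P1=I P2=E  mem[L2]=90
7. P2: load  L6  bus=[BusRd]  L6: P0=I P1=S P2=S  mem[L6]=90
8. P0: load  L2  bus=[BusRd]  L2: P0=S P1=I P2=S  mem[L2]=90
9. P0: load  L5  bus=[BusRd]  L5: P0=S P1=I P2=S  mem[L5]=60
10. P1: store L3 := 87  bus=[BusRdX]  L3: P0=I P1=M P2=I  mem[L3]=30
11. P0: store L1 := 51  bus=[BusRdX]  L1: P0=M P1=I P2=I  mem[L1]=20
12. P0: load  L3  bus=[BusRd,Flush]  L3: P0=S P1=S P2=I  mem[L3]=87
13. P0: load  L0  bus=[BusRd,Flush]  L0: P0=S P1=S P2=I  mem[L0]=15
14. P1: load  L5  bus=[BusRd]  L5: P0=S P1=S P2=S  mem[L5]=60
15. P2: load  L3  bus=[BusRd]  L3: P0=S P1=S P2=S  mem[L3]=87
16. P0: load  L5  bus=[-]  L5: P0=S P1=S P2=S  mem[L5]=60
17. P2: store L6 := 15  bus=[BusUpgr]  L6: P0=I P1=I P2=M  mem[L6]=90
18. P1: store L7 := 92  bus=[BusRdX]  L7: P0=I P1=M P2=I  mem[L7]=20

invalidations = 1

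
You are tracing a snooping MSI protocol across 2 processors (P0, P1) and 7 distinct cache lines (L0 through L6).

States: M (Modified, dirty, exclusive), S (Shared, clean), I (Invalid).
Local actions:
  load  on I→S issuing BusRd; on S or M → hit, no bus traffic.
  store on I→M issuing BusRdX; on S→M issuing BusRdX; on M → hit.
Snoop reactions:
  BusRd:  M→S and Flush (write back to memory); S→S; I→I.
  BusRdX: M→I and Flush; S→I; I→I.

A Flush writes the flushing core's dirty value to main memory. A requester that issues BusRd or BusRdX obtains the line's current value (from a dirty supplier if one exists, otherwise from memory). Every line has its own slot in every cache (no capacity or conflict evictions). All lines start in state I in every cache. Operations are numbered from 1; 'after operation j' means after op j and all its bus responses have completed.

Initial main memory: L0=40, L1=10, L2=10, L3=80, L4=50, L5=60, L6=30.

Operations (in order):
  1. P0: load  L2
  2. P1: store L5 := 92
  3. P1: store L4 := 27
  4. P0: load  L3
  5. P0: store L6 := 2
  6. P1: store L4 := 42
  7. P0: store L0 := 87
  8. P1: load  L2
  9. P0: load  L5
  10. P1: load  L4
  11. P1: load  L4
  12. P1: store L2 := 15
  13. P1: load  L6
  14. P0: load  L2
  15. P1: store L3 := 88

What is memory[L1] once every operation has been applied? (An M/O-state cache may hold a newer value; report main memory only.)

memory[L1] = 10

step 1: P0: load  L2  ⟶  SI  (L2)  txn=BusRd  M[L2]=10
step 2: P1: store L5 := 92  ⟶  IM  (L5)  txn=BusRdX  M[L5]=60
step 3: P1: store L4 := 27  ⟶  IM  (L4)  txn=BusRdX  M[L4]=50
step 4: P0: load  L3  ⟶  SI  (L3)  txn=BusRd  M[L3]=80
step 5: P0: store L6 := 2  ⟶  MI  (L6)  txn=BusRdX  M[L6]=30
step 6: P1: store L4 := 42  ⟶  IM  (L4)  txn=∅  M[L4]=50
step 7: P0: store L0 := 87  ⟶  MI  (L0)  txn=BusRdX  M[L0]=40
step 8: P1: load  L2  ⟶  SS  (L2)  txn=BusRd  M[L2]=10
step 9: P0: load  L5  ⟶  SS  (L5)  txn=BusRd+Flush  M[L5]=92
step 10: P1: load  L4  ⟶  IM  (L4)  txn=∅  M[L4]=50
step 11: P1: load  L4  ⟶  IM  (L4)  txn=∅  M[L4]=50
step 12: P1: store L2 := 15  ⟶  IM  (L2)  txn=BusRdX  M[L2]=10
step 13: P1: load  L6  ⟶  SS  (L6)  txn=BusRd+Flush  M[L6]=2
step 14: P0: load  L2  ⟶  SS  (L2)  txn=BusRd+Flush  M[L2]=15
step 15: P1: store L3 := 88  ⟶  IM  (L3)  txn=BusRdX  M[L3]=80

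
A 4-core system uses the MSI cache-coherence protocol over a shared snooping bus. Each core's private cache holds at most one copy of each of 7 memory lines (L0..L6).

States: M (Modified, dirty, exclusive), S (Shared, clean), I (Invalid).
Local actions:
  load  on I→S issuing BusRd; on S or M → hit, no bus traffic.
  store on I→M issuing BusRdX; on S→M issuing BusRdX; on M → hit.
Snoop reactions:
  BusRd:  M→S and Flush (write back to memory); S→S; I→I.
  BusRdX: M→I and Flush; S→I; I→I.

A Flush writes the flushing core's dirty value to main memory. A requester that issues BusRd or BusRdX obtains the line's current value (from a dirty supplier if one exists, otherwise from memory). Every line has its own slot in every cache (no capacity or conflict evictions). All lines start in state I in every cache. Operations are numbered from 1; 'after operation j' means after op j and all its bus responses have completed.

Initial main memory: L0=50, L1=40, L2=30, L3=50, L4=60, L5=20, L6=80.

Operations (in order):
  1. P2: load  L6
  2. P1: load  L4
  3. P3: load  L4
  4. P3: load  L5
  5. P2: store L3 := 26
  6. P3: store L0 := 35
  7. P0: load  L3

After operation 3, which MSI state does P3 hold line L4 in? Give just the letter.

state = S

[1] P2: load  L6 | P0:I, P1:I, P2:S(80), P3:I | bus: BusRd
[2] P1: load  L4 | P0:I, P1:S(60), P2:I, P3:I | bus: BusRd
[3] P3: load  L4 | P0:I, P1:S(60), P2:I, P3:S(60) | bus: BusRd
[4] P3: load  L5 | P0:I, P1:I, P2:I, P3:S(20) | bus: BusRd
[5] P2: store L3 := 26 | P0:I, P1:I, P2:M(26), P3:I | bus: BusRdX
[6] P3: store L0 := 35 | P0:I, P1:I, P2:I, P3:M(35) | bus: BusRdX
[7] P0: load  L3 | P0:S(26), P1:I, P2:S(26), P3:I | bus: BusRd,Flush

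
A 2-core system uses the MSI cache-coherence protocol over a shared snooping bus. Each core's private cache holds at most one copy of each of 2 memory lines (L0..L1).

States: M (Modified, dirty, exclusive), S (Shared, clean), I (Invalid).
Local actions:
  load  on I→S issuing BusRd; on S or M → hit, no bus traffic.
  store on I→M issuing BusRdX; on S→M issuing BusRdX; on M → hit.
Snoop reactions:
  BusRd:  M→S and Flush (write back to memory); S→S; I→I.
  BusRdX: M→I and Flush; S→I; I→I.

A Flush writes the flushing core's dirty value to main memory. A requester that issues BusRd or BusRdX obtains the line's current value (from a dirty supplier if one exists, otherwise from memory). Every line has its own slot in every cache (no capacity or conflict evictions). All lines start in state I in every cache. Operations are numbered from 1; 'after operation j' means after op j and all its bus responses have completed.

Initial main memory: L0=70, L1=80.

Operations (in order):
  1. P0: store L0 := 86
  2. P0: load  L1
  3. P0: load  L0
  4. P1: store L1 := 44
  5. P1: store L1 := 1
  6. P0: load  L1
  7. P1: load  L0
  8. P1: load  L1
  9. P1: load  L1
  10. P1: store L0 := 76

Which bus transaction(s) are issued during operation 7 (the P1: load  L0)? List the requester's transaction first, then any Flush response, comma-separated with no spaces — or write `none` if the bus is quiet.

bus = BusRd,Flush

1. P0: store L0 := 86  bus=[BusRdX]  L0: P0=M P1=I  mem[L0]=70
2. P0: load  L1  bus=[BusRd]  L1: P0=S P1=I  mem[L1]=80
3. P0: load  L0  bus=[-]  L0: P0=M P1=I  mem[L0]=70
4. P1: store L1 := 44  bus=[BusRdX]  L1: P0=I P1=M  mem[L1]=80
5. P1: store L1 := 1  bus=[-]  L1: P0=I P1=M  mem[L1]=80
6. P0: load  L1  bus=[BusRd,Flush]  L1: P0=S P1=S  mem[L1]=1
7. P1: load  L0  bus=[BusRd,Flush]  L0: P0=S P1=S  mem[L0]=86
8. P1: load  L1  bus=[-]  L1: P0=S P1=S  mem[L1]=1
9. P1: load  L1  bus=[-]  L1: P0=S P1=S  mem[L1]=1
10. P1: store L0 := 76  bus=[BusRdX]  L0: P0=I P1=M  mem[L0]=86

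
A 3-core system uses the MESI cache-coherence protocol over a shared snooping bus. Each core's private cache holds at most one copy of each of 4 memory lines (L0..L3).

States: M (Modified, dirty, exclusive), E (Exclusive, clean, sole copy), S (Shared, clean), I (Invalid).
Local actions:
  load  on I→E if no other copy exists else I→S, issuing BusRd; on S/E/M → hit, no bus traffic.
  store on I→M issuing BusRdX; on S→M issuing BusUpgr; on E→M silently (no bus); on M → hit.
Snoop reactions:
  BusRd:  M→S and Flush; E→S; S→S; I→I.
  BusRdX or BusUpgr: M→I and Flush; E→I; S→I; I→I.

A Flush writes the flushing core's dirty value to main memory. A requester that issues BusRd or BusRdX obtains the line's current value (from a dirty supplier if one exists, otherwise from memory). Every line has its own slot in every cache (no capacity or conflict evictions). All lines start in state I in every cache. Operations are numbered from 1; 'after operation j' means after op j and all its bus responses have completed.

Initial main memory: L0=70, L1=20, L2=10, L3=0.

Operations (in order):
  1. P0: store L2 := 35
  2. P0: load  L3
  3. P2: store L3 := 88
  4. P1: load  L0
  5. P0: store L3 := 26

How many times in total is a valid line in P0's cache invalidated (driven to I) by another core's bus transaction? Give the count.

invalidations = 1

step 1: P0: store L2 := 35  ⟶  MII  (L2)  txn=BusRdX  M[L2]=10
step 2: P0: load  L3  ⟶  EII  (L3)  txn=BusRd  M[L3]=0
step 3: P2: store L3 := 88  ⟶  IIM  (L3)  txn=BusRdX  M[L3]=0
step 4: P1: load  L0  ⟶  IEI  (L0)  txn=BusRd  M[L0]=70
step 5: P0: store L3 := 26  ⟶  MII  (L3)  txn=BusRdX+Flush  M[L3]=88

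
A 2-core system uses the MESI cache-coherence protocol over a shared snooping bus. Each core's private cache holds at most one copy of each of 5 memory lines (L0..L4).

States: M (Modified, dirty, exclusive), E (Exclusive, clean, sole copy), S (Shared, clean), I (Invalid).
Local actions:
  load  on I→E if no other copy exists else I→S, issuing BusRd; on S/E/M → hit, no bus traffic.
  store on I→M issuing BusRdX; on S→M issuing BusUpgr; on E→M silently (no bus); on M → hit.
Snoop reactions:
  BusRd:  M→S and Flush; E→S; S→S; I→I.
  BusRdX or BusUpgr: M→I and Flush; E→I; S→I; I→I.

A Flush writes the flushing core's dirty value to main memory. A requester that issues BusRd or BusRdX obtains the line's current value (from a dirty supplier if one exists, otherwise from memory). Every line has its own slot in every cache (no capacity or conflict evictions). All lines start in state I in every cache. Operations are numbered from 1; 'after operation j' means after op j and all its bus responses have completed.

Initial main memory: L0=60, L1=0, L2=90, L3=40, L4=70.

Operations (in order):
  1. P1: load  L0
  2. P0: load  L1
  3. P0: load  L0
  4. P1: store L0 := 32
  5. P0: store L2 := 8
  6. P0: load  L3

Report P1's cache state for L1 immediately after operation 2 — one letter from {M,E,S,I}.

  op1 P1: load  L0 → I/E on L0; bus BusRd; mem=60
  op2 P0: load  L1 → E/I on L1; bus BusRd; mem=0
  op3 P0: load  L0 → S/S on L0; bus BusRd; mem=60
  op4 P1: store L0 := 32 → I/M on L0; bus BusUpgr; mem=60
  op5 P0: store L2 := 8 → M/I on L2; bus BusRdX; mem=90
  op6 P0: load  L3 → E/I on L3; bus BusRd; mem=40

state = I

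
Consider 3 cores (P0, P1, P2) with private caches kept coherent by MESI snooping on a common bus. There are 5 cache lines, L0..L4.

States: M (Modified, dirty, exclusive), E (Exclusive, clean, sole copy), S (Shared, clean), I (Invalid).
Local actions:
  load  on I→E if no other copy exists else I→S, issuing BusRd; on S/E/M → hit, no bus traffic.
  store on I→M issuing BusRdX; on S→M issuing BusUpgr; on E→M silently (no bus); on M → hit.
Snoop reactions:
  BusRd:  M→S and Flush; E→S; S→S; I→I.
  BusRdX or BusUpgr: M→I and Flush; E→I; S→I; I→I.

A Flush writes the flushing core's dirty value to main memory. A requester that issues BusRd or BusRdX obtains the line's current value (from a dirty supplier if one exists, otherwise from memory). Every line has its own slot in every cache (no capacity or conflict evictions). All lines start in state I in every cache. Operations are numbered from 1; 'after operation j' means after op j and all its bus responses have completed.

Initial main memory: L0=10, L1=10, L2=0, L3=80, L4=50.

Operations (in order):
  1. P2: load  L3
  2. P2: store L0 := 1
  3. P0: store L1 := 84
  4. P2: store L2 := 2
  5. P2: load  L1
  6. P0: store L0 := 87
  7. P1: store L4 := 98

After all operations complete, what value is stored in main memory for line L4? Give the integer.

  op1 P2: load  L3 → I/I/E on L3; bus BusRd; mem=80
  op2 P2: store L0 := 1 → I/I/M on L0; bus BusRdX; mem=10
  op3 P0: store L1 := 84 → M/I/I on L1; bus BusRdX; mem=10
  op4 P2: store L2 := 2 → I/I/M on L2; bus BusRdX; mem=0
  op5 P2: load  L1 → S/I/S on L1; bus BusRd Flush; mem=84
  op6 P0: store L0 := 87 → M/I/I on L0; bus BusRdX Flush; mem=1
  op7 P1: store L4 := 98 → I/M/I on L4; bus BusRdX; mem=50

memory[L4] = 50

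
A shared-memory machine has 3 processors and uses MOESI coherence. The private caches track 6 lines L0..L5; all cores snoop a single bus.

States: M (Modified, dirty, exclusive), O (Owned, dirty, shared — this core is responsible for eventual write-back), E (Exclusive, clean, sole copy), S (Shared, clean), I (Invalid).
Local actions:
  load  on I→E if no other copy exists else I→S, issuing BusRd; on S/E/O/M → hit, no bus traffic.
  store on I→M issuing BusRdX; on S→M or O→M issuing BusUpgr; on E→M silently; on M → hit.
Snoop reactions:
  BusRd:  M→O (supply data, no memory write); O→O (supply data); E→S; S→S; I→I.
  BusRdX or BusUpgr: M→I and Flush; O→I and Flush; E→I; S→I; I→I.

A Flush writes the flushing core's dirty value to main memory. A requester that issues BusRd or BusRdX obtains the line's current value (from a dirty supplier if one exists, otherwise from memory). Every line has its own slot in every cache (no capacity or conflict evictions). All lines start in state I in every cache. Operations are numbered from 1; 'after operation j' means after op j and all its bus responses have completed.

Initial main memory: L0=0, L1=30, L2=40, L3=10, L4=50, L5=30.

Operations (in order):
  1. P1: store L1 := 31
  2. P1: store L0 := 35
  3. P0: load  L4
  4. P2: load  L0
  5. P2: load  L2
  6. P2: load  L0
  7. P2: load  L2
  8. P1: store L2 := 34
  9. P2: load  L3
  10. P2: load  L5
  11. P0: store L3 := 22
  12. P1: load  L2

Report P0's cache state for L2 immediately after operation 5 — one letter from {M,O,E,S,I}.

step 1: P1: store L1 := 31  ⟶  IMI  (L1)  txn=BusRdX  M[L1]=30
step 2: P1: store L0 := 35  ⟶  IMI  (L0)  txn=BusRdX  M[L0]=0
step 3: P0: load  L4  ⟶  EII  (L4)  txn=BusRd  M[L4]=50
step 4: P2: load  L0  ⟶  IOS  (L0)  txn=BusRd  M[L0]=0
step 5: P2: load  L2  ⟶  IIE  (L2)  txn=BusRd  M[L2]=40
step 6: P2: load  L0  ⟶  IOS  (L0)  txn=∅  M[L0]=0
step 7: P2: load  L2  ⟶  IIE  (L2)  txn=∅  M[L2]=40
step 8: P1: store L2 := 34  ⟶  IMI  (L2)  txn=BusRdX  M[L2]=40
step 9: P2: load  L3  ⟶  IIE  (L3)  txn=BusRd  M[L3]=10
step 10: P2: load  L5  ⟶  IIE  (L5)  txn=BusRd  M[L5]=30
step 11: P0: store L3 := 22  ⟶  MII  (L3)  txn=BusRdX  M[L3]=10
step 12: P1: load  L2  ⟶  IMI  (L2)  txn=∅  M[L2]=40

state = I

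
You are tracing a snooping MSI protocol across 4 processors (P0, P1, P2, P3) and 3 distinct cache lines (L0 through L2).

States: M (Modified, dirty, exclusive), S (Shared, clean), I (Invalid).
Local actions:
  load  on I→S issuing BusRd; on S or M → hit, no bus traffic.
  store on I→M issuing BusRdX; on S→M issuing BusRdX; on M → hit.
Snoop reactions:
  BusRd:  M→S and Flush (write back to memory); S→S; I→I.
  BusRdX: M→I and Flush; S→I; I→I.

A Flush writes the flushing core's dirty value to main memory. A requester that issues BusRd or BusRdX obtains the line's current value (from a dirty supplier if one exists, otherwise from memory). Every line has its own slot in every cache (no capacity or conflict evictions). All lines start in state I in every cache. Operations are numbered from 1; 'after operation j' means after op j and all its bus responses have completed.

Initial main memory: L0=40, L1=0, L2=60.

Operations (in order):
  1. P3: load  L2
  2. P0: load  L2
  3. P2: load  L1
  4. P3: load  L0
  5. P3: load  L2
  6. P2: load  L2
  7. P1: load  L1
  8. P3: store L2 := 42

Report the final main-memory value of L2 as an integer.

memory[L2] = 60

step 1: P3: load  L2  ⟶  IIIS  (L2)  txn=BusRd  M[L2]=60
step 2: P0: load  L2  ⟶  SIIS  (L2)  txn=BusRd  M[L2]=60
step 3: P2: load  L1  ⟶  IISI  (L1)  txn=BusRd  M[L1]=0
step 4: P3: load  L0  ⟶  IIIS  (L0)  txn=BusRd  M[L0]=40
step 5: P3: load  L2  ⟶  SIIS  (L2)  txn=∅  M[L2]=60
step 6: P2: load  L2  ⟶  SISS  (L2)  txn=BusRd  M[L2]=60
step 7: P1: load  L1  ⟶  ISSI  (L1)  txn=BusRd  M[L1]=0
step 8: P3: store L2 := 42  ⟶  IIIM  (L2)  txn=BusRdX  M[L2]=60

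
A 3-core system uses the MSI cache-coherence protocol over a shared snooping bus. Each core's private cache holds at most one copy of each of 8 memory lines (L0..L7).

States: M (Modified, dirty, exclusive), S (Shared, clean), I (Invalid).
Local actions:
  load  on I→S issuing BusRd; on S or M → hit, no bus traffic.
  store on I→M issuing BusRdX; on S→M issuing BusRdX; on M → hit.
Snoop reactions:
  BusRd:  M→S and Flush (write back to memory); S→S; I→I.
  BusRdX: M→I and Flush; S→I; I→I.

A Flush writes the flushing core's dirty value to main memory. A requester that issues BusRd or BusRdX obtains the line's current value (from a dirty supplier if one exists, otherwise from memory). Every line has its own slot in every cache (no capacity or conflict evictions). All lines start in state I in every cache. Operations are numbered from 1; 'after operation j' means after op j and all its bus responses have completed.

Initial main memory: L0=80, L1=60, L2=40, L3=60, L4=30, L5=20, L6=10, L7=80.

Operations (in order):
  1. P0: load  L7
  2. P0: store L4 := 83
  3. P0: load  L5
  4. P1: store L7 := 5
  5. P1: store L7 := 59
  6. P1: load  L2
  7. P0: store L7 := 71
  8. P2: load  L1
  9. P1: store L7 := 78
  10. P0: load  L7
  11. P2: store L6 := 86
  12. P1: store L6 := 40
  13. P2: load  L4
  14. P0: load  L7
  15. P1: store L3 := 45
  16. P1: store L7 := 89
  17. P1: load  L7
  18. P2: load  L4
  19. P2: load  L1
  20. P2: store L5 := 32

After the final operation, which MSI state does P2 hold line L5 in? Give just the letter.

[1] P0: load  L7 | P0:S(80), P1:I, P2:I | bus: BusRd
[2] P0: store L4 := 83 | P0:M(83), P1:I, P2:I | bus: BusRdX
[3] P0: load  L5 | P0:S(20), P1:I, P2:I | bus: BusRd
[4] P1: store L7 := 5 | P0:I, P1:M(5), P2:I | bus: BusRdX
[5] P1: store L7 := 59 | P0:I, P1:M(59), P2:I | bus: none
[6] P1: load  L2 | P0:I, P1:S(40), P2:I | bus: BusRd
[7] P0: store L7 := 71 | P0:M(71), P1:I, P2:I | bus: BusRdX,Flush
[8] P2: load  L1 | P0:I, P1:I, P2:S(60) | bus: BusRd
[9] P1: store L7 := 78 | P0:I, P1:M(78), P2:I | bus: BusRdX,Flush
[10] P0: load  L7 | P0:S(78), P1:S(78), P2:I | bus: BusRd,Flush
[11] P2: store L6 := 86 | P0:I, P1:I, P2:M(86) | bus: BusRdX
[12] P1: store L6 := 40 | P0:I, P1:M(40), P2:I | bus: BusRdX,Flush
[13] P2: load  L4 | P0:S(83), P1:I, P2:S(83) | bus: BusRd,Flush
[14] P0: load  L7 | P0:S(78), P1:S(78), P2:I | bus: none
[15] P1: store L3 := 45 | P0:I, P1:M(45), P2:I | bus: BusRdX
[16] P1: store L7 := 89 | P0:I, P1:M(89), P2:I | bus: BusRdX
[17] P1: load  L7 | P0:I, P1:M(89), P2:I | bus: none
[18] P2: load  L4 | P0:S(83), P1:I, P2:S(83) | bus: none
[19] P2: load  L1 | P0:I, P1:I, P2:S(60) | bus: none
[20] P2: store L5 := 32 | P0:I, P1:I, P2:M(32) | bus: BusRdX

state = M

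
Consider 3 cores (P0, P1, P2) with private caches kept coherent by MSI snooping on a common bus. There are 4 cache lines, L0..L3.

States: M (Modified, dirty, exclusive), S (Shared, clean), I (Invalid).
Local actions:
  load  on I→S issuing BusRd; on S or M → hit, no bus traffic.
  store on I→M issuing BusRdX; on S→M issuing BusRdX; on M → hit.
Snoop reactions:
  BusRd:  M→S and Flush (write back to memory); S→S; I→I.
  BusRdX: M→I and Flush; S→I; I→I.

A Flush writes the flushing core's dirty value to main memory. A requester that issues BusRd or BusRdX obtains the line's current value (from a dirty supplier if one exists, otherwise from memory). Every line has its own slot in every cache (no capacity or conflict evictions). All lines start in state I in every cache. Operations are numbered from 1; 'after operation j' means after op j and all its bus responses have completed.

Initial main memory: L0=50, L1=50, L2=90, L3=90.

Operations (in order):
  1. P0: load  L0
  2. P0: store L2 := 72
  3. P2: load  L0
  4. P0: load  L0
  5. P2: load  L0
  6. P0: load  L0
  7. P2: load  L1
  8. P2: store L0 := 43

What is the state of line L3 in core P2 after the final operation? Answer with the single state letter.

state = I

1. P0: load  L0  bus=[BusRd]  L0: P0=S P1=I P2=I  mem[L0]=50
2. P0: store L2 := 72  bus=[BusRdX]  L2: P0=M P1=I P2=I  mem[L2]=90
3. P2: load  L0  bus=[BusRd]  L0: P0=S P1=I P2=S  mem[L0]=50
4. P0: load  L0  bus=[-]  L0: P0=S P1=I P2=S  mem[L0]=50
5. P2: load  L0  bus=[-]  L0: P0=S P1=I P2=S  mem[L0]=50
6. P0: load  L0  bus=[-]  L0: P0=S P1=I P2=S  mem[L0]=50
7. P2: load  L1  bus=[BusRd]  L1: P0=I P1=I P2=S  mem[L1]=50
8. P2: store L0 := 43  bus=[BusRdX]  L0: P0=I P1=I P2=M  mem[L0]=50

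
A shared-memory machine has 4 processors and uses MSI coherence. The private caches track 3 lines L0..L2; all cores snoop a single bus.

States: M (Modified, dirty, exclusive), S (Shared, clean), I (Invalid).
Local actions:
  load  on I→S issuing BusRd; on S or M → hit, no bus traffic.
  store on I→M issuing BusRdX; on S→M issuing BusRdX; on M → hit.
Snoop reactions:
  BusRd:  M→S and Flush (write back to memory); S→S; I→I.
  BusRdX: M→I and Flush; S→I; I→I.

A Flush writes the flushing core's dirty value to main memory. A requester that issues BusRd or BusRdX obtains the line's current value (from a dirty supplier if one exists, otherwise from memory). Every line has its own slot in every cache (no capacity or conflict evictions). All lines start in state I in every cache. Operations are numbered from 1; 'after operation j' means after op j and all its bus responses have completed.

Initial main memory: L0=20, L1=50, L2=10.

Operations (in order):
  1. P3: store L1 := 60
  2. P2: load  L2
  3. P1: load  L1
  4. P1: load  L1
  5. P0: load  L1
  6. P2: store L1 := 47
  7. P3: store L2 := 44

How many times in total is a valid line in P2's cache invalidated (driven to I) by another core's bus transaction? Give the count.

invalidations = 1

  op1 P3: store L1 := 60 → I/I/I/M on L1; bus BusRdX; mem=50
  op2 P2: load  L2 → I/I/S/I on L2; bus BusRd; mem=10
  op3 P1: load  L1 → I/S/I/S on L1; bus BusRd Flush; mem=60
  op4 P1: load  L1 → I/S/I/S on L1; bus (none); mem=60
  op5 P0: load  L1 → S/S/I/S on L1; bus BusRd; mem=60
  op6 P2: store L1 := 47 → I/I/M/I on L1; bus BusRdX; mem=60
  op7 P3: store L2 := 44 → I/I/I/M on L2; bus BusRdX; mem=10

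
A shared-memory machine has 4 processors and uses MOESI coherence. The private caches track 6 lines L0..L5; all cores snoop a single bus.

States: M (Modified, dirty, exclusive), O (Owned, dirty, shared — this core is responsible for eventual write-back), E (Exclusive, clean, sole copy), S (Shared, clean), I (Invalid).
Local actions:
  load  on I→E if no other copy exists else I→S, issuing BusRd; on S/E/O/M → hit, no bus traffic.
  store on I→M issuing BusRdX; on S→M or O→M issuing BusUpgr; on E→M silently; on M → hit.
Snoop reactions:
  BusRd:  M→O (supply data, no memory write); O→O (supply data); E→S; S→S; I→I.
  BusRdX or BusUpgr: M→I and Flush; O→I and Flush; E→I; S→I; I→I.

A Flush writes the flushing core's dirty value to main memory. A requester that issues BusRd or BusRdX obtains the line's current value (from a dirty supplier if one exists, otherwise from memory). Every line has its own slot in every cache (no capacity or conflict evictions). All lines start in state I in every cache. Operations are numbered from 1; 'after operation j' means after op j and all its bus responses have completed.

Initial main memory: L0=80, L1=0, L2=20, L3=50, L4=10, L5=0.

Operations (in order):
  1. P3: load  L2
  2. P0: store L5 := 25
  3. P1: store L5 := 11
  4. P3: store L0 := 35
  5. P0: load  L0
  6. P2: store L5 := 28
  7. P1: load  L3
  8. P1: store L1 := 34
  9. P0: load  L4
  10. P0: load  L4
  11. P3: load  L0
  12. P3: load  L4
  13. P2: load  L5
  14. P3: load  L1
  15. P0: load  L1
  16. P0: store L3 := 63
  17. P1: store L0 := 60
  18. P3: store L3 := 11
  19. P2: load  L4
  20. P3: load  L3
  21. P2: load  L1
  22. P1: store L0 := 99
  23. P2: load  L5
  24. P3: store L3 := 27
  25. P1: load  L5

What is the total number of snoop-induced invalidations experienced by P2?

  op1 P3: load  L2 → I/I/I/E on L2; bus BusRd; mem=20
  op2 P0: store L5 := 25 → M/I/I/I on L5; bus BusRdX; mem=0
  op3 P1: store L5 := 11 → I/M/I/I on L5; bus BusRdX Flush; mem=25
  op4 P3: store L0 := 35 → I/I/I/M on L0; bus BusRdX; mem=80
  op5 P0: load  L0 → S/I/I/O on L0; bus BusRd; mem=80
  op6 P2: store L5 := 28 → I/I/M/I on L5; bus BusRdX Flush; mem=11
  op7 P1: load  L3 → I/E/I/I on L3; bus BusRd; mem=50
  op8 P1: store L1 := 34 → I/M/I/I on L1; bus BusRdX; mem=0
  op9 P0: load  L4 → E/I/I/I on L4; bus BusRd; mem=10
  op10 P0: load  L4 → E/I/I/I on L4; bus (none); mem=10
  op11 P3: load  L0 → S/I/I/O on L0; bus (none); mem=80
  op12 P3: load  L4 → S/I/I/S on L4; bus BusRd; mem=10
  op13 P2: load  L5 → I/I/M/I on L5; bus (none); mem=11
  op14 P3: load  L1 → I/O/I/S on L1; bus BusRd; mem=0
  op15 P0: load  L1 → S/O/I/S on L1; bus BusRd; mem=0
  op16 P0: store L3 := 63 → M/I/I/I on L3; bus BusRdX; mem=50
  op17 P1: store L0 := 60 → I/M/I/I on L0; bus BusRdX Flush; mem=35
  op18 P3: store L3 := 11 → I/I/I/M on L3; bus BusRdX Flush; mem=63
  op19 P2: load  L4 → S/I/S/S on L4; bus BusRd; mem=10
  op20 P3: load  L3 → I/I/I/M on L3; bus (none); mem=63
  op21 P2: load  L1 → S/O/S/S on L1; bus BusRd; mem=0
  op22 P1: store L0 := 99 → I/M/I/I on L0; bus (none); mem=35
  op23 P2: load  L5 → I/I/M/I on L5; bus (none); mem=11
  op24 P3: store L3 := 27 → I/I/I/M on L3; bus (none); mem=63
  op25 P1: load  L5 → I/S/O/I on L5; bus BusRd; mem=11

invalidations = 0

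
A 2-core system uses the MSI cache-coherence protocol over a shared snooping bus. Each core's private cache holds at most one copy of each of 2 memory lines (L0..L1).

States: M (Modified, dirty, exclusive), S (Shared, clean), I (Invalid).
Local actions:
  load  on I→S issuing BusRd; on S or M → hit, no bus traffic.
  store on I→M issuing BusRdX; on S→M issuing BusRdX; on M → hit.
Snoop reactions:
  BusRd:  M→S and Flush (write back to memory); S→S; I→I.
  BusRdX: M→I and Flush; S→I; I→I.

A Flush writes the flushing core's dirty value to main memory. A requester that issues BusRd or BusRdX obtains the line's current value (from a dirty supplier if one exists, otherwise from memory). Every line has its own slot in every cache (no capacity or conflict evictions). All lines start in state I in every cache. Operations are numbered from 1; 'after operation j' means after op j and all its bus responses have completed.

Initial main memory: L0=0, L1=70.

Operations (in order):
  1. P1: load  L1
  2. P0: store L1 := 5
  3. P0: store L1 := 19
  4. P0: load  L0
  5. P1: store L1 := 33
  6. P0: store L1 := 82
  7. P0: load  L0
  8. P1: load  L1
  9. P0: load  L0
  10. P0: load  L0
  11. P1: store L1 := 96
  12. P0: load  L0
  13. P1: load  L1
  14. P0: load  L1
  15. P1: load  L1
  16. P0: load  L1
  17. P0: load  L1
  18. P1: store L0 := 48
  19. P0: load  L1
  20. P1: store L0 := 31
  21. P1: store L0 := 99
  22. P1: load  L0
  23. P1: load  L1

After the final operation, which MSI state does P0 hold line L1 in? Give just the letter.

state = S

step 1: P1: load  L1  ⟶  IS  (L1)  txn=BusRd  M[L1]=70
step 2: P0: store L1 := 5  ⟶  MI  (L1)  txn=BusRdX  M[L1]=70
step 3: P0: store L1 := 19  ⟶  MI  (L1)  txn=∅  M[L1]=70
step 4: P0: load  L0  ⟶  SI  (L0)  txn=BusRd  M[L0]=0
step 5: P1: store L1 := 33  ⟶  IM  (L1)  txn=BusRdX+Flush  M[L1]=19
step 6: P0: store L1 := 82  ⟶  MI  (L1)  txn=BusRdX+Flush  M[L1]=33
step 7: P0: load  L0  ⟶  SI  (L0)  txn=∅  M[L0]=0
step 8: P1: load  L1  ⟶  SS  (L1)  txn=BusRd+Flush  M[L1]=82
step 9: P0: load  L0  ⟶  SI  (L0)  txn=∅  M[L0]=0
step 10: P0: load  L0  ⟶  SI  (L0)  txn=∅  M[L0]=0
step 11: P1: store L1 := 96  ⟶  IM  (L1)  txn=BusRdX  M[L1]=82
step 12: P0: load  L0  ⟶  SI  (L0)  txn=∅  M[L0]=0
step 13: P1: load  L1  ⟶  IM  (L1)  txn=∅  M[L1]=82
step 14: P0: load  L1  ⟶  SS  (L1)  txn=BusRd+Flush  M[L1]=96
step 15: P1: load  L1  ⟶  SS  (L1)  txn=∅  M[L1]=96
step 16: P0: load  L1  ⟶  SS  (L1)  txn=∅  M[L1]=96
step 17: P0: load  L1  ⟶  SS  (L1)  txn=∅  M[L1]=96
step 18: P1: store L0 := 48  ⟶  IM  (L0)  txn=BusRdX  M[L0]=0
step 19: P0: load  L1  ⟶  SS  (L1)  txn=∅  M[L1]=96
step 20: P1: store L0 := 31  ⟶  IM  (L0)  txn=∅  M[L0]=0
step 21: P1: store L0 := 99  ⟶  IM  (L0)  txn=∅  M[L0]=0
step 22: P1: load  L0  ⟶  IM  (L0)  txn=∅  M[L0]=0
step 23: P1: load  L1  ⟶  SS  (L1)  txn=∅  M[L1]=96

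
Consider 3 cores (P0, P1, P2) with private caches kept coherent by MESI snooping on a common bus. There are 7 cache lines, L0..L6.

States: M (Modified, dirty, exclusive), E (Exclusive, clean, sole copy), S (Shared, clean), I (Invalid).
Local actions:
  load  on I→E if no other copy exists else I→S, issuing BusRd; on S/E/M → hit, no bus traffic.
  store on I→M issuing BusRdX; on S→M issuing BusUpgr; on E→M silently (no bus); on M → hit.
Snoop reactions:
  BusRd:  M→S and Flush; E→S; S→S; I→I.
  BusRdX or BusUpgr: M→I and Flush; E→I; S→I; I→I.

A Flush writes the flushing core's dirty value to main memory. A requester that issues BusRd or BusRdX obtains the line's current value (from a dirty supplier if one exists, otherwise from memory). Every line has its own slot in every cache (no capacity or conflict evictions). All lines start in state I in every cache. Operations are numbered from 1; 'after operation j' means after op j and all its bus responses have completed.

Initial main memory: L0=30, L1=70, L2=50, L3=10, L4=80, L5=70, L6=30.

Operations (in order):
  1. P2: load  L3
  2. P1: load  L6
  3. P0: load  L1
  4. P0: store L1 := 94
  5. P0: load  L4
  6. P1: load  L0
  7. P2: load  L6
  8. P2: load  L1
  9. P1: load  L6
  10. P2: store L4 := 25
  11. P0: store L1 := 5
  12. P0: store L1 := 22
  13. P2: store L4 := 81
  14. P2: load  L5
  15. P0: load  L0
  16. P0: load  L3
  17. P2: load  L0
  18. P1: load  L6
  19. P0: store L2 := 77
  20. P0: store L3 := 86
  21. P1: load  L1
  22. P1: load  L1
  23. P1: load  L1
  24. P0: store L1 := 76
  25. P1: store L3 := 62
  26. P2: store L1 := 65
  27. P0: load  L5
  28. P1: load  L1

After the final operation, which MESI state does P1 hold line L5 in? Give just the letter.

1. P2: load  L3  bus=[BusRd]  L3: P0=I P1=I P2=E  mem[L3]=10
2. P1: load  L6  bus=[BusRd]  L6: P0=I P1=E P2=I  mem[L6]=30
3. P0: load  L1  bus=[BusRd]  L1: P0=E P1=I P2=I  mem[L1]=70
4. P0: store L1 := 94  bus=[-]  L1: P0=M P1=I P2=I  mem[L1]=70
5. P0: load  L4  bus=[BusRd]  L4: P0=E P1=I P2=I  mem[L4]=80
6. P1: load  L0  bus=[BusRd]  L0: P0=I P1=E P2=I  mem[L0]=30
7. P2: load  L6  bus=[BusRd]  L6: P0=I P1=S P2=S  mem[L6]=30
8. P2: load  L1  bus=[BusRd,Flush]  L1: P0=S P1=I P2=S  mem[L1]=94
9. P1: load  L6  bus=[-]  L6: P0=I P1=S P2=S  mem[L6]=30
10. P2: store L4 := 25  bus=[BusRdX]  L4: P0=I P1=I P2=M  mem[L4]=80
11. P0: store L1 := 5  bus=[BusUpgr]  L1: P0=M P1=I P2=I  mem[L1]=94
12. P0: store L1 := 22  bus=[-]  L1: P0=M P1=I P2=I  mem[L1]=94
13. P2: store L4 := 81  bus=[-]  L4: P0=I P1=I P2=M  mem[L4]=80
14. P2: load  L5  bus=[BusRd]  L5: P0=I P1=I P2=E  mem[L5]=70
15. P0: load  L0  bus=[BusRd]  L0: P0=S P1=S P2=I  mem[L0]=30
16. P0: load  L3  bus=[BusRd]  L3: P0=S P1=I P2=S  mem[L3]=10
17. P2: load  L0  bus=[BusRd]  L0: P0=S P1=S P2=S  mem[L0]=30
18. P1: load  L6  bus=[-]  L6: P0=I P1=S P2=S  mem[L6]=30
19. P0: store L2 := 77  bus=[BusRdX]  L2: P0=M P1=I P2=I  mem[L2]=50
20. P0: store L3 := 86  bus=[BusUpgr]  L3: P0=M P1=I P2=I  mem[L3]=10
21. P1: load  L1  bus=[BusRd,Flush]  L1: P0=S P1=S P2=I  mem[L1]=22
22. P1: load  L1  bus=[-]  L1: P0=S P1=S P2=I  mem[L1]=22
23. P1: load  L1  bus=[-]  L1: P0=S P1=S P2=I  mem[L1]=22
24. P0: store L1 := 76  bus=[BusUpgr]  L1: P0=M P1=I P2=I  mem[L1]=22
25. P1: store L3 := 62  bus=[BusRdX,Flush]  L3: P0=I P1=M P2=I  mem[L3]=86
26. P2: store L1 := 65  bus=[BusRdX,Flush]  L1: P0=I P1=I P2=M  mem[L1]=76
27. P0: load  L5  bus=[BusRd]  L5: P0=S P1=I P2=S  mem[L5]=70
28. P1: load  L1  bus=[BusRd,Flush]  L1: P0=I P1=S P2=S  mem[L1]=65

state = I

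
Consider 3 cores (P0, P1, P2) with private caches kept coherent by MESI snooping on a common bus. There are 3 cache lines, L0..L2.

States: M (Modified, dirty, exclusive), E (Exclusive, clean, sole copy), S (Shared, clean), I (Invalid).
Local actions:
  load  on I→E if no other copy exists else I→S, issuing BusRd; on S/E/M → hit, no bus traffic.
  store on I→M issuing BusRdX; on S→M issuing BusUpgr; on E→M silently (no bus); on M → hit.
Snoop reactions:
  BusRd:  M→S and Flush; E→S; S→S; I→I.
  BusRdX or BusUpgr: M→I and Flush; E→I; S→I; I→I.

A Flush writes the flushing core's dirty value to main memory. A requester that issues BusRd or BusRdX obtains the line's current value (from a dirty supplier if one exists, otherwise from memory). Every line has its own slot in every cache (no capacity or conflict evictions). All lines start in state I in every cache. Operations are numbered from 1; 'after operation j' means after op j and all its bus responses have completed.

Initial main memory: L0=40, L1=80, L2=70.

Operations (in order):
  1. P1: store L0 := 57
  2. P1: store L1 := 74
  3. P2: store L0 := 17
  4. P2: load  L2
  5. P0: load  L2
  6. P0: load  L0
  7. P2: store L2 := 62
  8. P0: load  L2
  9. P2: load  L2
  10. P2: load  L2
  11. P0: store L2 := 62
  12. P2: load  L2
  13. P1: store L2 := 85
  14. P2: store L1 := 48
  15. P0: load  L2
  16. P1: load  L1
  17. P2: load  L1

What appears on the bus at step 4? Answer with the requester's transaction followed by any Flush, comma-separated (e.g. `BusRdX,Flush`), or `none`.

bus = BusRd

step 1: P1: store L0 := 57  ⟶  IMI  (L0)  txn=BusRdX  M[L0]=40
step 2: P1: store L1 := 74  ⟶  IMI  (L1)  txn=BusRdX  M[L1]=80
step 3: P2: store L0 := 17  ⟶  IIM  (L0)  txn=BusRdX+Flush  M[L0]=57
step 4: P2: load  L2  ⟶  IIE  (L2)  txn=BusRd  M[L2]=70
step 5: P0: load  L2  ⟶  SIS  (L2)  txn=BusRd  M[L2]=70
step 6: P0: load  L0  ⟶  SIS  (L0)  txn=BusRd+Flush  M[L0]=17
step 7: P2: store L2 := 62  ⟶  IIM  (L2)  txn=BusUpgr  M[L2]=70
step 8: P0: load  L2  ⟶  SIS  (L2)  txn=BusRd+Flush  M[L2]=62
step 9: P2: load  L2  ⟶  SIS  (L2)  txn=∅  M[L2]=62
step 10: P2: load  L2  ⟶  SIS  (L2)  txn=∅  M[L2]=62
step 11: P0: store L2 := 62  ⟶  MII  (L2)  txn=BusUpgr  M[L2]=62
step 12: P2: load  L2  ⟶  SIS  (L2)  txn=BusRd+Flush  M[L2]=62
step 13: P1: store L2 := 85  ⟶  IMI  (L2)  txn=BusRdX  M[L2]=62
step 14: P2: store L1 := 48  ⟶  IIM  (L1)  txn=BusRdX+Flush  M[L1]=74
step 15: P0: load  L2  ⟶  SSI  (L2)  txn=BusRd+Flush  M[L2]=85
step 16: P1: load  L1  ⟶  ISS  (L1)  txn=BusRd+Flush  M[L1]=48
step 17: P2: load  L1  ⟶  ISS  (L1)  txn=∅  M[L1]=48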